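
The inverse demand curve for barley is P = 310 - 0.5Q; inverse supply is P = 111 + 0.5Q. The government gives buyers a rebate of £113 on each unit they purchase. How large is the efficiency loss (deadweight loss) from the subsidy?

Deadweight loss = £6384.5

Pre-subsidy: 310 - 0.5Q = 111 + 0.5Q gives Q* = 199 and P* = 210.5.
With the rebate, buyers effectively pay Pb = Ps − 113, where Ps is the price sellers receive.
On the curves, Pb = 310 - 0.5Q and Ps = 111 + 0.5Q; the wedge Ps − Pb = 113 gives 111 + 0.5Q − (310 - 0.5Q) = 113, so Q' = 312.
Then Pb = 310 − 0.5·312 = 154 and Ps = 111 + 0.5·312 = 267.
The subsidy expands output by 312 − 199 = 113 past the efficient level; on those units the gap between marginal cost and willingness to pay runs from 0 up to 113.
DWL = ½ × 113 × 113 = 6384.5.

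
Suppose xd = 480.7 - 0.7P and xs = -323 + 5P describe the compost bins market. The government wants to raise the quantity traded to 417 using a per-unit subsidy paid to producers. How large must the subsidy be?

Required subsidy s = 57 per unit

At x = 417, invert demand for the buyer price: Pb = (480.7 − 417)/0.7 = 91; invert supply for the seller price: Ps = (417 − (-323))/5 = 148.
The subsidy must fill the gap: s = Ps − Pb = 148 − 91 = 57.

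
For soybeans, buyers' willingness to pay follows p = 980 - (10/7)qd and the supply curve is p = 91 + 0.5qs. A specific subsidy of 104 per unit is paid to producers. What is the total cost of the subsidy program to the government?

Pre-subsidy: 980 - (10/7)q = 91 + 0.5q gives q* = 12446/27 and p* = 8680/27.
With the subsidy, sellers receive ps = pb + 104 for each unit, where pb is the price buyers pay.
On the curves, pb = 980 - (10/7)q and ps = 91 + 0.5q; the wedge ps − pb = 104 gives 91 + 0.5q − (980 - (10/7)q) = 104, so q' = 4634/9.
Then pb = 980 − (10/7)·(4634/9) = 2200/9 and ps = 91 + 0.5·(4634/9) = 3136/9.
Government outlay = subsidy × quantity = 104 × 4634/9 = 481936/9.

Government cost = 481936/9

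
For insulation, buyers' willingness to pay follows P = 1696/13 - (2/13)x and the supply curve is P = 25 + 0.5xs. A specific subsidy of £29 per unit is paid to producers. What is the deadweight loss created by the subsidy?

Pre-subsidy: 1696/13 - (2/13)x = 25 + 0.5x gives x* = 2742/17 and P* = 1796/17.
With the subsidy, sellers receive Ps = Pb + 29 for each unit, where Pb is the price buyers pay.
On the curves, Pb = 1696/13 - (2/13)x and Ps = 25 + 0.5x; the wedge Ps − Pb = 29 gives 25 + 0.5x − (1696/13 - (2/13)x) = 29, so x' = 3496/17.
Then Pb = 1696/13 − (2/13)·(3496/17) = 1680/17 and Ps = 25 + 0.5·(3496/17) = 2173/17.
The subsidy expands output by 3496/17 − 2742/17 = 754/17 past the efficient level; on those units the gap between marginal cost and willingness to pay runs from 0 up to 29.
DWL = ½ × 29 × 754/17 = 10933/17.

Deadweight loss = 10933/17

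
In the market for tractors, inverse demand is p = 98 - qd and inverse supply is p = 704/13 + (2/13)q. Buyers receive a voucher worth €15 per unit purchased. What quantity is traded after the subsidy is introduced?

Pre-subsidy: 98 - q = 704/13 + (2/13)q gives q* = 38 and p* = 60.
With the rebate, buyers effectively pay pb = ps − 15, where ps is the price sellers receive.
On the curves, pb = 98 - q and ps = 704/13 + (2/13)q; the wedge ps − pb = 15 gives 704/13 + (2/13)q − (98 - q) = 15, so q' = 51.
Then pb = 98 − 1·51 = 47 and ps = 704/13 + (2/13)·51 = 62.

q' = 51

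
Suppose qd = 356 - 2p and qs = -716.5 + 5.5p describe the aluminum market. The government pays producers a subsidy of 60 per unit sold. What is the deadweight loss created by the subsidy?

Deadweight loss = 2640

Pre-subsidy: 356 - 2p = -716.5 + 5.5p gives p* = 143, q* = 70.
With the subsidy, sellers receive ps = pb + 60 for each unit, where pb is the price buyers pay.
Supply in terms of pb becomes qs = -716.5 + 5.5(pb + 60) = -386.5 + 5.5pb. Setting this equal to demand: 356 - 2pb = -386.5 + 5.5pb, so pb = 99.
Sellers receive ps = 99 + 60 = 159; q' = 356 − 2·99 = 158.
The subsidy expands output by 158 − 70 = 88 past the efficient level; on those units the gap between marginal cost and willingness to pay runs from 0 up to 60.
DWL = ½ × 60 × 88 = 2640.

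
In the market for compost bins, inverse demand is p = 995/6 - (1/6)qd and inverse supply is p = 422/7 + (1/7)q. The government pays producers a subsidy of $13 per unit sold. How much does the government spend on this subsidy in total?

Pre-subsidy: 995/6 - (1/6)q = 422/7 + (1/7)q gives q* = 341 and p* = 109.
With the subsidy, sellers receive ps = pb + 13 for each unit, where pb is the price buyers pay.
On the curves, pb = 995/6 - (1/6)q and ps = 422/7 + (1/7)q; the wedge ps − pb = 13 gives 422/7 + (1/7)q − (995/6 - (1/6)q) = 13, so q' = 383.
Then pb = 995/6 − (1/6)·383 = 102 and ps = 422/7 + (1/7)·383 = 115.
Government outlay = subsidy × quantity = 13 × 383 = 4979.

Government cost = $4979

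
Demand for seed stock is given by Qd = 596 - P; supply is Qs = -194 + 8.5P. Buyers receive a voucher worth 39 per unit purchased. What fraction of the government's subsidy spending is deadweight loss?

DWL / government spending = 221/6938

Pre-subsidy: 596 - P = -194 + 8.5P gives P* = 1580/19, Q* = 9744/19.
With the rebate, buyers effectively pay Pb = Ps − 39, where Ps is the price sellers receive.
Demand in terms of Ps becomes Qd = 596 − 1(Ps − 39) = 635 - Ps. Setting this equal to supply: 635 - Ps = -194 + 8.5Ps, so Ps = 1658/19.
Buyers pay Pb = 1658/19 − 39 = 917/19; Q' = -194 + 8.5·(1658/19) = 10407/19.
ΔCS = ½(9744/19 + 10407/19)(1580/19 − 917/19) = 13360113/722; ΔPS = ½(9744/19 + 10407/19)(1658/19 − 1580/19) = 785889/361.
Government spending = 39 × 10407/19 = 405873/19.
DWL = ½ × 39 × (10407/19 − 9744/19) = 25857/38; fraction = (25857/38) / (405873/19) = 221/6938.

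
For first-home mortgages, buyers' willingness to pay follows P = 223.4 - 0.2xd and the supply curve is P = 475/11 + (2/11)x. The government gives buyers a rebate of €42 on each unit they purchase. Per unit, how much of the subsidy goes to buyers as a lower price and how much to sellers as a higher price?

Pre-subsidy: 223.4 - 0.2x = 475/11 + (2/11)x gives x* = 472 and P* = 129.
With the rebate, buyers effectively pay Pb = Ps − 42, where Ps is the price sellers receive.
On the curves, Pb = 223.4 - 0.2x and Ps = 475/11 + (2/11)x; the wedge Ps − Pb = 42 gives 475/11 + (2/11)x − (223.4 - 0.2x) = 42, so x' = 582.
Then Pb = 223.4 − 0.2·582 = 107 and Ps = 475/11 + (2/11)·582 = 149.
Buyers' price falls by P* − Pb = 129 − 107 = 22; sellers' price rises by Ps − P* = 149 − 129 = 20.

Buyers gain €22 per unit; sellers gain €20 per unit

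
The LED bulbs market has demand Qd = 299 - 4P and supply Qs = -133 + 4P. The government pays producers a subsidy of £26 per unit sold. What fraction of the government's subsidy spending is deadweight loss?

Pre-subsidy: 299 - 4P = -133 + 4P gives P* = 54, Q* = 83.
With the subsidy, sellers receive Ps = Pb + 26 for each unit, where Pb is the price buyers pay.
Supply in terms of Pb becomes Qs = -133 + 4(Pb + 26) = -29 + 4Pb. Setting this equal to demand: 299 - 4Pb = -29 + 4Pb, so Pb = 41.
Sellers receive Ps = 41 + 26 = 67; Q' = 299 − 4·41 = 135.
ΔCS = ½(83 + 135)(54 − 41) = 1417; ΔPS = ½(83 + 135)(67 − 54) = 1417.
Government spending = 26 × 135 = 3510.
DWL = ½ × 26 × (135 − 83) = 676; fraction = 676 / 3510 = 26/135.

DWL / government spending = 26/135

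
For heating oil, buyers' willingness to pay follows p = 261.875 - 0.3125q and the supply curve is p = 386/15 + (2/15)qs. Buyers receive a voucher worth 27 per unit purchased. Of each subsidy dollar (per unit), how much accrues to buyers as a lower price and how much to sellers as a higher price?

Buyers gain 2025/107 per unit; sellers gain 864/107 per unit

Pre-subsidy: 261.875 - 0.3125q = 386/15 + (2/15)q gives q* = 56674/107 and p* = 10310/107.
With the rebate, buyers effectively pay pb = ps − 27, where ps is the price sellers receive.
On the curves, pb = 261.875 - 0.3125q and ps = 386/15 + (2/15)q; the wedge ps − pb = 27 gives 386/15 + (2/15)q − (261.875 - 0.3125q) = 27, so q' = 63154/107.
Then pb = 261.875 − 0.3125·(63154/107) = 8285/107 and ps = 386/15 + (2/15)·(63154/107) = 11174/107.
Buyers' price falls by p* − pb = 10310/107 − 8285/107 = 2025/107; sellers' price rises by ps − p* = 11174/107 − 10310/107 = 864/107.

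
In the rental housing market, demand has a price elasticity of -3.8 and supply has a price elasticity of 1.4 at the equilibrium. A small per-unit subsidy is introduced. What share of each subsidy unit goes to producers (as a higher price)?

Producer share = 19/26

For a small subsidy around the equilibrium, the benefit split depends on the relative slopes, which at a point are proportional to the elasticities.
Buyer share = εs/(εs + |εd|) = 1.4/(1.4 + 3.8) = 7/26; seller share = |εd|/(εs + |εd|) = 19/26.
So producers capture 19/26 of the subsidy.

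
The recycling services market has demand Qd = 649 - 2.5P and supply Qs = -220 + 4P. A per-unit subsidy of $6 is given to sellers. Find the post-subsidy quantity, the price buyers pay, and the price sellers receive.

Q' = 324; buyers pay $130; sellers receive $136

Pre-subsidy: 649 - 2.5P = -220 + 4P gives P* = 1738/13, Q* = 4092/13.
With the subsidy, sellers receive Ps = Pb + 6 for each unit, where Pb is the price buyers pay.
Supply in terms of Pb becomes Qs = -220 + 4(Pb + 6) = -196 + 4Pb. Setting this equal to demand: 649 - 2.5Pb = -196 + 4Pb, so Pb = 130.
Sellers receive Ps = 130 + 6 = 136; Q' = 649 − 2.5·130 = 324.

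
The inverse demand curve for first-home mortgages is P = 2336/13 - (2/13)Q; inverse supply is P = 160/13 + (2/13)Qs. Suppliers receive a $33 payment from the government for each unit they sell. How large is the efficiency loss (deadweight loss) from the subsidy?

Pre-subsidy: 2336/13 - (2/13)Q = 160/13 + (2/13)Q gives Q* = 544 and P* = 96.
With the subsidy, sellers receive Ps = Pb + 33 for each unit, where Pb is the price buyers pay.
On the curves, Pb = 2336/13 - (2/13)Q and Ps = 160/13 + (2/13)Q; the wedge Ps − Pb = 33 gives 160/13 + (2/13)Q − (2336/13 - (2/13)Q) = 33, so Q' = 651.25.
Then Pb = 2336/13 − (2/13)·651.25 = 79.5 and Ps = 160/13 + (2/13)·651.25 = 112.5.
The subsidy expands output by 651.25 − 544 = 107.25 past the efficient level; on those units the gap between marginal cost and willingness to pay runs from 0 up to 33.
DWL = ½ × 33 × 107.25 = 1769.625.

Deadweight loss = $1769.625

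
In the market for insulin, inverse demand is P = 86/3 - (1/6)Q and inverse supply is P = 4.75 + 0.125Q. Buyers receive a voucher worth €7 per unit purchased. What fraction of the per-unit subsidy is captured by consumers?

Consumer share = 4/7

Pre-subsidy: 86/3 - (1/6)Q = 4.75 + 0.125Q gives Q* = 82 and P* = 15.
With the rebate, buyers effectively pay Pb = Ps − 7, where Ps is the price sellers receive.
On the curves, Pb = 86/3 - (1/6)Q and Ps = 4.75 + 0.125Q; the wedge Ps − Pb = 7 gives 4.75 + 0.125Q − (86/3 - (1/6)Q) = 7, so Q' = 106.
Then Pb = 86/3 − (1/6)·106 = 11 and Ps = 4.75 + 0.125·106 = 18.
Buyers' price falls by P* − Pb = 15 − 11 = 4; sellers' price rises by Ps − P* = 18 − 15 = 3.
So consumers capture 4/7 = 4/7 of each unit of subsidy.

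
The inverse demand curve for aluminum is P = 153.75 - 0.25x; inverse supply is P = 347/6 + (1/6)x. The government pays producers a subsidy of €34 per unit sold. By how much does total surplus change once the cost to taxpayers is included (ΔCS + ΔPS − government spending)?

Net change in total surplus = -€1387.2

Pre-subsidy: 153.75 - 0.25x = 347/6 + (1/6)x gives x* = 230.2 and P* = 96.2.
With the subsidy, sellers receive Ps = Pb + 34 for each unit, where Pb is the price buyers pay.
On the curves, Pb = 153.75 - 0.25x and Ps = 347/6 + (1/6)x; the wedge Ps − Pb = 34 gives 347/6 + (1/6)x − (153.75 - 0.25x) = 34, so x' = 311.8.
Then Pb = 153.75 − 0.25·311.8 = 75.8 and Ps = 347/6 + (1/6)·311.8 = 109.8.
ΔCS = ½(230.2 + 311.8)(96.2 − 75.8) = 5528.4; ΔPS = ½(230.2 + 311.8)(109.8 − 96.2) = 3685.6.
Government spending = 34 × 311.8 = 10601.2.
Net change = 5528.4 + 3685.6 − 10601.2 = -1387.2. The loss equals the DWL triangle ½·34·81.6.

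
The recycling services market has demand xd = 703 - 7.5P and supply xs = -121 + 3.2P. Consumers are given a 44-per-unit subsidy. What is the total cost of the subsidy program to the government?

Pre-subsidy: 703 - 7.5P = -121 + 3.2P gives P* = 8240/107, x* = 13421/107.
With the rebate, buyers effectively pay Pb = Ps − 44, where Ps is the price sellers receive.
Demand in terms of Ps becomes xd = 703 − 7.5(Ps − 44) = 1033 - 7.5Ps. Setting this equal to supply: 1033 - 7.5Ps = -121 + 3.2Ps, so Ps = 11540/107.
Buyers pay Pb = 11540/107 − 44 = 6832/107; x' = -121 + 3.2·(11540/107) = 23981/107.
Government outlay = subsidy × quantity = 44 × 23981/107 = 1055164/107.

Government cost = 1055164/107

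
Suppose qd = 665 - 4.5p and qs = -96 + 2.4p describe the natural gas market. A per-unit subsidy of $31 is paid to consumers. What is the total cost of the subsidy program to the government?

Pre-subsidy: 665 - 4.5p = -96 + 2.4p gives p* = 7610/69, q* = 3880/23.
With the rebate, buyers effectively pay pb = ps − 31, where ps is the price sellers receive.
Demand in terms of ps becomes qd = 665 − 4.5(ps − 31) = 804.5 - 4.5ps. Setting this equal to supply: 804.5 - 4.5ps = -96 + 2.4ps, so ps = 9005/69.
Buyers pay pb = 9005/69 − 31 = 6866/69; q' = -96 + 2.4·(9005/69) = 4996/23.
Government outlay = subsidy × quantity = 31 × 4996/23 = 154876/23.

Government cost = 154876/23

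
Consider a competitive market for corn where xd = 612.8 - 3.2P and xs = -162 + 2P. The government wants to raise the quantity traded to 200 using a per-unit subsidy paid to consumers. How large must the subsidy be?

At x = 200, invert demand for the buyer price: Pb = (612.8 − 200)/3.2 = 129; invert supply for the seller price: Ps = (200 − (-162))/2 = 181.
The subsidy must fill the gap: s = Ps − Pb = 181 − 129 = 52.

Required subsidy s = 52 per unit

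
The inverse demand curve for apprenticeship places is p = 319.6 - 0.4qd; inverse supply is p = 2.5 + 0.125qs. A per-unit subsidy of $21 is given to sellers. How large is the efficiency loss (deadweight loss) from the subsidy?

Pre-subsidy: 319.6 - 0.4q = 2.5 + 0.125q gives q* = 604 and p* = 78.
With the subsidy, sellers receive ps = pb + 21 for each unit, where pb is the price buyers pay.
On the curves, pb = 319.6 - 0.4q and ps = 2.5 + 0.125q; the wedge ps − pb = 21 gives 2.5 + 0.125q − (319.6 - 0.4q) = 21, so q' = 644.
Then pb = 319.6 − 0.4·644 = 62 and ps = 2.5 + 0.125·644 = 83.
The subsidy expands output by 644 − 604 = 40 past the efficient level; on those units the gap between marginal cost and willingness to pay runs from 0 up to 21.
DWL = ½ × 21 × 40 = 420.

Deadweight loss = $420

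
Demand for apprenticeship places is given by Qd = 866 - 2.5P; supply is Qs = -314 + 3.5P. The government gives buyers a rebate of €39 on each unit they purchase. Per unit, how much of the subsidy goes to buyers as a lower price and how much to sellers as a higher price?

Buyers gain €22.75 per unit; sellers gain €16.25 per unit

Pre-subsidy: 866 - 2.5P = -314 + 3.5P gives P* = 590/3, Q* = 1123/3.
With the rebate, buyers effectively pay Pb = Ps − 39, where Ps is the price sellers receive.
Demand in terms of Ps becomes Qd = 866 − 2.5(Ps − 39) = 963.5 - 2.5Ps. Setting this equal to supply: 963.5 - 2.5Ps = -314 + 3.5Ps, so Ps = 2555/12.
Buyers pay Pb = 2555/12 − 39 = 2087/12; Q' = -314 + 3.5·(2555/12) = 10349/24.
Buyers' price falls by P* − Pb = 590/3 − 2087/12 = 22.75; sellers' price rises by Ps − P* = 2555/12 − 590/3 = 16.25.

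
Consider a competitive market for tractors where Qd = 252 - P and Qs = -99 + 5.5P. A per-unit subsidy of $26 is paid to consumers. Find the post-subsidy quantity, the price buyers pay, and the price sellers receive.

Q' = 220; buyers pay $32; sellers receive $58

Pre-subsidy: 252 - P = -99 + 5.5P gives P* = 54, Q* = 198.
With the rebate, buyers effectively pay Pb = Ps − 26, where Ps is the price sellers receive.
Demand in terms of Ps becomes Qd = 252 − 1(Ps − 26) = 278 - Ps. Setting this equal to supply: 278 - Ps = -99 + 5.5Ps, so Ps = 58.
Buyers pay Pb = 58 − 26 = 32; Q' = -99 + 5.5·58 = 220.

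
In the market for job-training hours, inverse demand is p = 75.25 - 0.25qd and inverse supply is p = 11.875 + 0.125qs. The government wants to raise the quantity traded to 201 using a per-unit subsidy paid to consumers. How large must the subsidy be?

Required subsidy s = 12 per unit

At q = 201, from the demand curve buyers pay pb = 75.25 − 0.25·201 = 25; from the supply curve sellers need ps = 11.875 + 0.125·201 = 37.
The subsidy must fill the gap: s = ps − pb = 37 − 25 = 12.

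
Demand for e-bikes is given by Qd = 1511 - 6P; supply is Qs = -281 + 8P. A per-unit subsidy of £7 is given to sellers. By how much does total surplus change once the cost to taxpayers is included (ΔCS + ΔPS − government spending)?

Pre-subsidy: 1511 - 6P = -281 + 8P gives P* = 128, Q* = 743.
With the subsidy, sellers receive Ps = Pb + 7 for each unit, where Pb is the price buyers pay.
Supply in terms of Pb becomes Qs = -281 + 8(Pb + 7) = -225 + 8Pb. Setting this equal to demand: 1511 - 6Pb = -225 + 8Pb, so Pb = 124.
Sellers receive Ps = 124 + 7 = 131; Q' = 1511 − 6·124 = 767.
ΔCS = ½(743 + 767)(128 − 124) = 3020; ΔPS = ½(743 + 767)(131 − 128) = 2265.
Government spending = 7 × 767 = 5369.
Net change = 3020 + 2265 − 5369 = -84. The loss equals the DWL triangle ½·7·24.

Net change in total surplus = -£84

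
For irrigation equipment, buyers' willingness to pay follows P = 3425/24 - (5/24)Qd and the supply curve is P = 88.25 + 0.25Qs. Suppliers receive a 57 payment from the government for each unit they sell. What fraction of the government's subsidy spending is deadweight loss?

DWL / government spending = 684/2675

Pre-subsidy: 3425/24 - (5/24)Q = 88.25 + 0.25Q gives Q* = 1307/11 and P* = 2595/22.
With the subsidy, sellers receive Ps = Pb + 57 for each unit, where Pb is the price buyers pay.
On the curves, Pb = 3425/24 - (5/24)Q and Ps = 88.25 + 0.25Q; the wedge Ps − Pb = 57 gives 88.25 + 0.25Q − (3425/24 - (5/24)Q) = 57, so Q' = 2675/11.
Then Pb = 3425/24 − (5/24)·(2675/11) = 2025/22 and Ps = 88.25 + 0.25·(2675/11) = 3279/22.
ΔCS = ½(1307/11 + 2675/11)(2595/22 − 2025/22) = 51585/11; ΔPS = ½(1307/11 + 2675/11)(3279/22 − 2595/22) = 61902/11.
Government spending = 57 × 2675/11 = 152475/11.
DWL = ½ × 57 × (2675/11 − 1307/11) = 38988/11; fraction = (38988/11) / (152475/11) = 684/2675.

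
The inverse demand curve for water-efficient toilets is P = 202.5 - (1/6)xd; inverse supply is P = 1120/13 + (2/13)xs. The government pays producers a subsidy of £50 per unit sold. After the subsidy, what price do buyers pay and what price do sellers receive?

Buyers pay £116; sellers receive £166

Pre-subsidy: 202.5 - (1/6)x = 1120/13 + (2/13)x gives x* = 363 and P* = 142.
With the subsidy, sellers receive Ps = Pb + 50 for each unit, where Pb is the price buyers pay.
On the curves, Pb = 202.5 - (1/6)x and Ps = 1120/13 + (2/13)x; the wedge Ps − Pb = 50 gives 1120/13 + (2/13)x − (202.5 - (1/6)x) = 50, so x' = 519.
Then Pb = 202.5 − (1/6)·519 = 116 and Ps = 1120/13 + (2/13)·519 = 166.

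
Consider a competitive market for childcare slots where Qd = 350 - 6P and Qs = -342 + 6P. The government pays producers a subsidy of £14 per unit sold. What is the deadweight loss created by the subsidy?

Deadweight loss = £294

Pre-subsidy: 350 - 6P = -342 + 6P gives P* = 173/3, Q* = 4.
With the subsidy, sellers receive Ps = Pb + 14 for each unit, where Pb is the price buyers pay.
Supply in terms of Pb becomes Qs = -342 + 6(Pb + 14) = -258 + 6Pb. Setting this equal to demand: 350 - 6Pb = -258 + 6Pb, so Pb = 152/3.
Sellers receive Ps = 152/3 + 14 = 194/3; Q' = 350 − 6·(152/3) = 46.
The subsidy expands output by 46 − 4 = 42 past the efficient level; on those units the gap between marginal cost and willingness to pay runs from 0 up to 14.
DWL = ½ × 14 × 42 = 294.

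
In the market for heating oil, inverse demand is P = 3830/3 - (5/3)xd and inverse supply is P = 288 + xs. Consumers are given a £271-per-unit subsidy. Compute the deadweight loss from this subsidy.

Pre-subsidy: 3830/3 - (5/3)x = 288 + x gives x* = 370.75 and P* = 658.75.
With the rebate, buyers effectively pay Pb = Ps − 271, where Ps is the price sellers receive.
On the curves, Pb = 3830/3 - (5/3)x and Ps = 288 + x; the wedge Ps − Pb = 271 gives 288 + x − (3830/3 - (5/3)x) = 271, so x' = 472.375.
Then Pb = 3830/3 − (5/3)·472.375 = 489.375 and Ps = 288 + 1·472.375 = 760.375.
The subsidy expands output by 472.375 − 370.75 = 101.625 past the efficient level; on those units the gap between marginal cost and willingness to pay runs from 0 up to 271.
DWL = ½ × 271 × 101.625 = 13770.1875.

Deadweight loss = £13770.1875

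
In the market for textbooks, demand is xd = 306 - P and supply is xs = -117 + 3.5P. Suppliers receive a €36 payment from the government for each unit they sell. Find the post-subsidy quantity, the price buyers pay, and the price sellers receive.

x' = 240; buyers pay €66; sellers receive €102

Pre-subsidy: 306 - P = -117 + 3.5P gives P* = 94, x* = 212.
With the subsidy, sellers receive Ps = Pb + 36 for each unit, where Pb is the price buyers pay.
Supply in terms of Pb becomes xs = -117 + 3.5(Pb + 36) = 9 + 3.5Pb. Setting this equal to demand: 306 - Pb = 9 + 3.5Pb, so Pb = 66.
Sellers receive Ps = 66 + 36 = 102; x' = 306 − 1·66 = 240.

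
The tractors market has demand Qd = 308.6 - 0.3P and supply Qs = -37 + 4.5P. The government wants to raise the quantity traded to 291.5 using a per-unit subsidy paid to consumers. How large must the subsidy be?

At Q = 291.5, invert demand for the buyer price: Pb = (308.6 − 291.5)/0.3 = 57; invert supply for the seller price: Ps = (291.5 − (-37))/4.5 = 73.
The subsidy must fill the gap: s = Ps − Pb = 73 − 57 = 16.

Required subsidy s = 16 per unit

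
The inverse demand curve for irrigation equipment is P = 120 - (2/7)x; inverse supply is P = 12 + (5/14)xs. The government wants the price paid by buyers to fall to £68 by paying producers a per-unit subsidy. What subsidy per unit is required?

Required subsidy s = £9 per unit

At a buyer price of 68, quantity demanded is 420 − 3.5·68 = 182.
Sellers supply 182 only when they receive Ps = 12 + (5/14)·182 = 77.
s = Ps − Pb = 77 − 68 = 9.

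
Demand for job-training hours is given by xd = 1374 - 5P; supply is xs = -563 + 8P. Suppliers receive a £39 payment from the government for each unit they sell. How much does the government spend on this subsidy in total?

Government cost = £29211

Pre-subsidy: 1374 - 5P = -563 + 8P gives P* = 149, x* = 629.
With the subsidy, sellers receive Ps = Pb + 39 for each unit, where Pb is the price buyers pay.
Supply in terms of Pb becomes xs = -563 + 8(Pb + 39) = -251 + 8Pb. Setting this equal to demand: 1374 - 5Pb = -251 + 8Pb, so Pb = 125.
Sellers receive Ps = 125 + 39 = 164; x' = 1374 − 5·125 = 749.
Government outlay = subsidy × quantity = 39 × 749 = 29211.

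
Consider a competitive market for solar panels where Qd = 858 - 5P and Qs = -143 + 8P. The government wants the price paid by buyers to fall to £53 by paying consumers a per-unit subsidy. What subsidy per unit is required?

Required subsidy s = £39 per unit

At a buyer price of 53, quantity demanded is 858 − 5·53 = 593.
Sellers supply 593 only when they receive Ps with -143 + 8·Ps = 593, i.e. Ps = 92.
s = Ps − Pb = 92 − 53 = 39.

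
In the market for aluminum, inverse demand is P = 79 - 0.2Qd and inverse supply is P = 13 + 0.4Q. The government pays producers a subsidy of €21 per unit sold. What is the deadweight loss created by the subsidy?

Pre-subsidy: 79 - 0.2Q = 13 + 0.4Q gives Q* = 110 and P* = 57.
With the subsidy, sellers receive Ps = Pb + 21 for each unit, where Pb is the price buyers pay.
On the curves, Pb = 79 - 0.2Q and Ps = 13 + 0.4Q; the wedge Ps − Pb = 21 gives 13 + 0.4Q − (79 - 0.2Q) = 21, so Q' = 145.
Then Pb = 79 − 0.2·145 = 50 and Ps = 13 + 0.4·145 = 71.
The subsidy expands output by 145 − 110 = 35 past the efficient level; on those units the gap between marginal cost and willingness to pay runs from 0 up to 21.
DWL = ½ × 21 × 35 = 367.5.

Deadweight loss = €367.5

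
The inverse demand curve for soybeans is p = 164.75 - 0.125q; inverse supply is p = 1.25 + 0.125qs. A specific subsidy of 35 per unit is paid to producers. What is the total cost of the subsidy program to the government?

Government cost = 27790

Pre-subsidy: 164.75 - 0.125q = 1.25 + 0.125q gives q* = 654 and p* = 83.
With the subsidy, sellers receive ps = pb + 35 for each unit, where pb is the price buyers pay.
On the curves, pb = 164.75 - 0.125q and ps = 1.25 + 0.125q; the wedge ps − pb = 35 gives 1.25 + 0.125q − (164.75 - 0.125q) = 35, so q' = 794.
Then pb = 164.75 − 0.125·794 = 65.5 and ps = 1.25 + 0.125·794 = 100.5.
Government outlay = subsidy × quantity = 35 × 794 = 27790.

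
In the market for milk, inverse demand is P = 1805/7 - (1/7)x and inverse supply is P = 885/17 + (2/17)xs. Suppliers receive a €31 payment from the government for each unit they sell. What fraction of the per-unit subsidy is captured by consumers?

Pre-subsidy: 1805/7 - (1/7)x = 885/17 + (2/17)x gives x* = 790 and P* = 145.
With the subsidy, sellers receive Ps = Pb + 31 for each unit, where Pb is the price buyers pay.
On the curves, Pb = 1805/7 - (1/7)x and Ps = 885/17 + (2/17)x; the wedge Ps − Pb = 31 gives 885/17 + (2/17)x − (1805/7 - (1/7)x) = 31, so x' = 909.
Then Pb = 1805/7 − (1/7)·909 = 128 and Ps = 885/17 + (2/17)·909 = 159.
Buyers' price falls by P* − Pb = 145 − 128 = 17; sellers' price rises by Ps − P* = 159 − 145 = 14.
So consumers capture 17/31 = 17/31 of each unit of subsidy.

Consumer share = 17/31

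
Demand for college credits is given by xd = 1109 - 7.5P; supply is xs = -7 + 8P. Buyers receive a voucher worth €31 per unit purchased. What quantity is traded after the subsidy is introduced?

x' = 689

Pre-subsidy: 1109 - 7.5P = -7 + 8P gives P* = 72, x* = 569.
With the rebate, buyers effectively pay Pb = Ps − 31, where Ps is the price sellers receive.
Demand in terms of Ps becomes xd = 1109 − 7.5(Ps − 31) = 1341.5 - 7.5Ps. Setting this equal to supply: 1341.5 - 7.5Ps = -7 + 8Ps, so Ps = 87.
Buyers pay Pb = 87 − 31 = 56; x' = -7 + 8·87 = 689.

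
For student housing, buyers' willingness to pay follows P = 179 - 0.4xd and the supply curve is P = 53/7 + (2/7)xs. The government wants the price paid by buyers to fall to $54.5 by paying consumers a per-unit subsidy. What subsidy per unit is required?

Required subsidy s = $42 per unit

At a buyer price of 54.5, quantity demanded is 447.5 − 2.5·54.5 = 311.25.
Sellers supply 311.25 only when they receive Ps = 53/7 + (2/7)·311.25 = 96.5.
s = Ps − Pb = 96.5 − 54.5 = 42.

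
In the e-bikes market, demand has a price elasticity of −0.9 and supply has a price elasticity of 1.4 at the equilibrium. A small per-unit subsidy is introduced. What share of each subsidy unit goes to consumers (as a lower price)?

Consumer share = 14/23

For a small subsidy around the equilibrium, the benefit split depends on the relative slopes, which at a point are proportional to the elasticities.
Buyer share = εs/(εs + |εd|) = 1.4/(1.4 + 0.9) = 14/23; seller share = |εd|/(εs + |εd|) = 9/23.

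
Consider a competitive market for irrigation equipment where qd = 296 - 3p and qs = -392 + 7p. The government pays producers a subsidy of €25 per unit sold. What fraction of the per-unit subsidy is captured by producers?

Pre-subsidy: 296 - 3p = -392 + 7p gives p* = 68.8, q* = 89.6.
With the subsidy, sellers receive ps = pb + 25 for each unit, where pb is the price buyers pay.
Supply in terms of pb becomes qs = -392 + 7(pb + 25) = -217 + 7pb. Setting this equal to demand: 296 - 3pb = -217 + 7pb, so pb = 51.3.
Sellers receive ps = 51.3 + 25 = 76.3; q' = 296 − 3·51.3 = 142.1.
Buyers' price falls by p* − pb = 68.8 − 51.3 = 17.5; sellers' price rises by ps − p* = 76.3 − 68.8 = 7.5.
So producers capture 7.5/25 = 0.3 of each unit of subsidy.

Producer share = 0.3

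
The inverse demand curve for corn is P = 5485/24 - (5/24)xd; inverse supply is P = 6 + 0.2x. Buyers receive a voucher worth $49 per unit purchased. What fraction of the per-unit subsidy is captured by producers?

Pre-subsidy: 5485/24 - (5/24)x = 6 + 0.2x gives x* = 545 and P* = 115.
With the rebate, buyers effectively pay Pb = Ps − 49, where Ps is the price sellers receive.
On the curves, Pb = 5485/24 - (5/24)x and Ps = 6 + 0.2x; the wedge Ps − Pb = 49 gives 6 + 0.2x − (5485/24 - (5/24)x) = 49, so x' = 665.
Then Pb = 5485/24 − (5/24)·665 = 90 and Ps = 6 + 0.2·665 = 139.
Buyers' price falls by P* − Pb = 115 − 90 = 25; sellers' price rises by Ps − P* = 139 − 115 = 24.
So producers capture 24/49 = 24/49 of each unit of subsidy.

Producer share = 24/49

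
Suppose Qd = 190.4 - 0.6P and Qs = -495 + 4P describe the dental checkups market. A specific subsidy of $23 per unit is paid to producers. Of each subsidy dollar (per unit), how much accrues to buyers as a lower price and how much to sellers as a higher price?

Buyers gain $20 per unit; sellers gain $3 per unit

Pre-subsidy: 190.4 - 0.6P = -495 + 4P gives P* = 149, Q* = 101.
With the subsidy, sellers receive Ps = Pb + 23 for each unit, where Pb is the price buyers pay.
Supply in terms of Pb becomes Qs = -495 + 4(Pb + 23) = -403 + 4Pb. Setting this equal to demand: 190.4 - 0.6Pb = -403 + 4Pb, so Pb = 129.
Sellers receive Ps = 129 + 23 = 152; Q' = 190.4 − 0.6·129 = 113.
Buyers' price falls by P* − Pb = 149 − 129 = 20; sellers' price rises by Ps − P* = 152 − 149 = 3.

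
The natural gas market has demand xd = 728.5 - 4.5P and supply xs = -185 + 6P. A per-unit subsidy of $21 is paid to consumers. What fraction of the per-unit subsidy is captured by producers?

Producer share = 3/7

Pre-subsidy: 728.5 - 4.5P = -185 + 6P gives P* = 87, x* = 337.
With the rebate, buyers effectively pay Pb = Ps − 21, where Ps is the price sellers receive.
Demand in terms of Ps becomes xd = 728.5 − 4.5(Ps − 21) = 823 - 4.5Ps. Setting this equal to supply: 823 - 4.5Ps = -185 + 6Ps, so Ps = 96.
Buyers pay Pb = 96 − 21 = 75; x' = -185 + 6·96 = 391.
Buyers' price falls by P* − Pb = 87 − 75 = 12; sellers' price rises by Ps − P* = 96 − 87 = 9.
So producers capture 9/21 = 3/7 of each unit of subsidy.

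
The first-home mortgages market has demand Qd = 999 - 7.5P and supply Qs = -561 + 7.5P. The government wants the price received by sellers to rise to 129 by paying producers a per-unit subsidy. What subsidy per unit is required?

At a seller price of 129, quantity supplied is -561 + 7.5·129 = 406.5.
Buyers absorb 406.5 only when they pay Pb with 999 − 7.5·Pb = 406.5, i.e. Pb = 79.
s = Ps − Pb = 129 − 79 = 50.

Required subsidy s = 50 per unit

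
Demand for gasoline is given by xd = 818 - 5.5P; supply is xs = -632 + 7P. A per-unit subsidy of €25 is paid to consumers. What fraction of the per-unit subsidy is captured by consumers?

Consumer share = 0.56

Pre-subsidy: 818 - 5.5P = -632 + 7P gives P* = 116, x* = 180.
With the rebate, buyers effectively pay Pb = Ps − 25, where Ps is the price sellers receive.
Demand in terms of Ps becomes xd = 818 − 5.5(Ps − 25) = 955.5 - 5.5Ps. Setting this equal to supply: 955.5 - 5.5Ps = -632 + 7Ps, so Ps = 127.
Buyers pay Pb = 127 − 25 = 102; x' = -632 + 7·127 = 257.
Buyers' price falls by P* − Pb = 116 − 102 = 14; sellers' price rises by Ps − P* = 127 − 116 = 11.
So consumers capture 14/25 = 0.56 of each unit of subsidy.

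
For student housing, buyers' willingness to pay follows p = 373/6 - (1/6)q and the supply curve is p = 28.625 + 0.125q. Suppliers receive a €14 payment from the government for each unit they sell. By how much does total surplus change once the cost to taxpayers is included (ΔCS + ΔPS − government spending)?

Net change in total surplus = -€336

Pre-subsidy: 373/6 - (1/6)q = 28.625 + 0.125q gives q* = 115 and p* = 43.
With the subsidy, sellers receive ps = pb + 14 for each unit, where pb is the price buyers pay.
On the curves, pb = 373/6 - (1/6)q and ps = 28.625 + 0.125q; the wedge ps − pb = 14 gives 28.625 + 0.125q − (373/6 - (1/6)q) = 14, so q' = 163.
Then pb = 373/6 − (1/6)·163 = 35 and ps = 28.625 + 0.125·163 = 49.
ΔCS = ½(115 + 163)(43 − 35) = 1112; ΔPS = ½(115 + 163)(49 − 43) = 834.
Government spending = 14 × 163 = 2282.
Net change = 1112 + 834 − 2282 = -336. The loss equals the DWL triangle ½·14·48.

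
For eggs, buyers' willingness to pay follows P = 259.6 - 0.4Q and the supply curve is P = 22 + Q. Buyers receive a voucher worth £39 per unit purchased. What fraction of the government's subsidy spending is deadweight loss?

DWL / government spending = 65/922

Pre-subsidy: 259.6 - 0.4Q = 22 + Q gives Q* = 1188/7 and P* = 1342/7.
With the rebate, buyers effectively pay Pb = Ps − 39, where Ps is the price sellers receive.
On the curves, Pb = 259.6 - 0.4Q and Ps = 22 + Q; the wedge Ps − Pb = 39 gives 22 + Q − (259.6 - 0.4Q) = 39, so Q' = 1383/7.
Then Pb = 259.6 − 0.4·(1383/7) = 1264/7 and Ps = 22 + 1·(1383/7) = 1537/7.
ΔCS = ½(1188/7 + 1383/7)(1342/7 − 1264/7) = 100269/49; ΔPS = ½(1188/7 + 1383/7)(1537/7 − 1342/7) = 501345/98.
Government spending = 39 × 1383/7 = 53937/7.
DWL = ½ × 39 × (1383/7 − 1188/7) = 7605/14; fraction = (7605/14) / (53937/7) = 65/922.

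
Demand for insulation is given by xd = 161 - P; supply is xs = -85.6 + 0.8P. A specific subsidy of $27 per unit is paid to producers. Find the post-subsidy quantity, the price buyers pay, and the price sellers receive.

x' = 36; buyers pay $125; sellers receive $152

Pre-subsidy: 161 - P = -85.6 + 0.8P gives P* = 137, x* = 24.
With the subsidy, sellers receive Ps = Pb + 27 for each unit, where Pb is the price buyers pay.
Supply in terms of Pb becomes xs = -85.6 + 0.8(Pb + 27) = -64 + 0.8Pb. Setting this equal to demand: 161 - Pb = -64 + 0.8Pb, so Pb = 125.
Sellers receive Ps = 125 + 27 = 152; x' = 161 − 1·125 = 36.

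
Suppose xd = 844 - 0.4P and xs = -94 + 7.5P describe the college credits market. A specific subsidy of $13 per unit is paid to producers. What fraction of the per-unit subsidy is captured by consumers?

Consumer share = 75/79

Pre-subsidy: 844 - 0.4P = -94 + 7.5P gives P* = 9380/79, x* = 62924/79.
With the subsidy, sellers receive Ps = Pb + 13 for each unit, where Pb is the price buyers pay.
Supply in terms of Pb becomes xs = -94 + 7.5(Pb + 13) = 3.5 + 7.5Pb. Setting this equal to demand: 844 - 0.4Pb = 3.5 + 7.5Pb, so Pb = 8405/79.
Sellers receive Ps = 8405/79 + 13 = 9432/79; x' = 844 − 0.4·(8405/79) = 63314/79.
Buyers' price falls by P* − Pb = 9380/79 − 8405/79 = 975/79; sellers' price rises by Ps − P* = 9432/79 − 9380/79 = 52/79.
So consumers capture (975/79)/13 = 75/79 of each unit of subsidy.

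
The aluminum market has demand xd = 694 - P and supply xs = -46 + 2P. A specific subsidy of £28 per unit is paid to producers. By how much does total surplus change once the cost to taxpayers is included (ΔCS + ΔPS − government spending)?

Pre-subsidy: 694 - P = -46 + 2P gives P* = 740/3, x* = 1342/3.
With the subsidy, sellers receive Ps = Pb + 28 for each unit, where Pb is the price buyers pay.
Supply in terms of Pb becomes xs = -46 + 2(Pb + 28) = 10 + 2Pb. Setting this equal to demand: 694 - Pb = 10 + 2Pb, so Pb = 228.
Sellers receive Ps = 228 + 28 = 256; x' = 694 − 1·228 = 466.
ΔCS = ½(1342/3 + 466)(740/3 − 228) = 76720/9; ΔPS = ½(1342/3 + 466)(256 − 740/3) = 38360/9.
Government spending = 28 × 466 = 13048.
Net change = 76720/9 + 38360/9 − 13048 = -784/3. The loss equals the DWL triangle ½·28·56/3.

Net change in total surplus = -784/3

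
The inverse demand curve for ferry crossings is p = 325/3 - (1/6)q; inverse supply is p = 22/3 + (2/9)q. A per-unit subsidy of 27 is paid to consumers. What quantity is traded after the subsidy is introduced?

Pre-subsidy: 325/3 - (1/6)q = 22/3 + (2/9)q gives q* = 1818/7 and p* = 1366/21.
With the rebate, buyers effectively pay pb = ps − 27, where ps is the price sellers receive.
On the curves, pb = 325/3 - (1/6)q and ps = 22/3 + (2/9)q; the wedge ps − pb = 27 gives 22/3 + (2/9)q − (325/3 - (1/6)q) = 27, so q' = 2304/7.
Then pb = 325/3 − (1/6)·(2304/7) = 1123/21 and ps = 22/3 + (2/9)·(2304/7) = 1690/21.

q' = 2304/7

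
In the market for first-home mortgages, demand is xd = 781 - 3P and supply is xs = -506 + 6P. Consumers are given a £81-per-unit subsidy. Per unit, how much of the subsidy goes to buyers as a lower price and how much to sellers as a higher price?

Buyers gain £54 per unit; sellers gain £27 per unit

Pre-subsidy: 781 - 3P = -506 + 6P gives P* = 143, x* = 352.
With the rebate, buyers effectively pay Pb = Ps − 81, where Ps is the price sellers receive.
Demand in terms of Ps becomes xd = 781 − 3(Ps − 81) = 1024 - 3Ps. Setting this equal to supply: 1024 - 3Ps = -506 + 6Ps, so Ps = 170.
Buyers pay Pb = 170 − 81 = 89; x' = -506 + 6·170 = 514.
Buyers' price falls by P* − Pb = 143 − 89 = 54; sellers' price rises by Ps − P* = 170 − 143 = 27.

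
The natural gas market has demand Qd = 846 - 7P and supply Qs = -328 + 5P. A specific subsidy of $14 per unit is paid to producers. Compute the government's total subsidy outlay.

Pre-subsidy: 846 - 7P = -328 + 5P gives P* = 587/6, Q* = 967/6.
With the subsidy, sellers receive Ps = Pb + 14 for each unit, where Pb is the price buyers pay.
Supply in terms of Pb becomes Qs = -328 + 5(Pb + 14) = -258 + 5Pb. Setting this equal to demand: 846 - 7Pb = -258 + 5Pb, so Pb = 92.
Sellers receive Ps = 92 + 14 = 106; Q' = 846 − 7·92 = 202.
Government outlay = subsidy × quantity = 14 × 202 = 2828.

Government cost = $2828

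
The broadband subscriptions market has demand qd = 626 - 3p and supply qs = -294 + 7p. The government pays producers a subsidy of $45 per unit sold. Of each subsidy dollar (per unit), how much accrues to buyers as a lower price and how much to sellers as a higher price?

Buyers gain $31.5 per unit; sellers gain $13.5 per unit

Pre-subsidy: 626 - 3p = -294 + 7p gives p* = 92, q* = 350.
With the subsidy, sellers receive ps = pb + 45 for each unit, where pb is the price buyers pay.
Supply in terms of pb becomes qs = -294 + 7(pb + 45) = 21 + 7pb. Setting this equal to demand: 626 - 3pb = 21 + 7pb, so pb = 60.5.
Sellers receive ps = 60.5 + 45 = 105.5; q' = 626 − 3·60.5 = 444.5.
Buyers' price falls by p* − pb = 92 − 60.5 = 31.5; sellers' price rises by ps − p* = 105.5 − 92 = 13.5.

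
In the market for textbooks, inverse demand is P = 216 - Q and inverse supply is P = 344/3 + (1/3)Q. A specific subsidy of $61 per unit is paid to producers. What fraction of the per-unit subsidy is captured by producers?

Producer share = 0.25

Pre-subsidy: 216 - Q = 344/3 + (1/3)Q gives Q* = 76 and P* = 140.
With the subsidy, sellers receive Ps = Pb + 61 for each unit, where Pb is the price buyers pay.
On the curves, Pb = 216 - Q and Ps = 344/3 + (1/3)Q; the wedge Ps − Pb = 61 gives 344/3 + (1/3)Q − (216 - Q) = 61, so Q' = 121.75.
Then Pb = 216 − 1·121.75 = 94.25 and Ps = 344/3 + (1/3)·121.75 = 155.25.
Buyers' price falls by P* − Pb = 140 − 94.25 = 45.75; sellers' price rises by Ps − P* = 155.25 − 140 = 15.25.
So producers capture 15.25/61 = 0.25 of each unit of subsidy.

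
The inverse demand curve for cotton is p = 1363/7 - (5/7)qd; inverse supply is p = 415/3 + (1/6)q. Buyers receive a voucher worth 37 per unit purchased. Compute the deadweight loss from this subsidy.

Pre-subsidy: 1363/7 - (5/7)q = 415/3 + (1/6)q gives q* = 64 and p* = 149.
With the rebate, buyers effectively pay pb = ps − 37, where ps is the price sellers receive.
On the curves, pb = 1363/7 - (5/7)q and ps = 415/3 + (1/6)q; the wedge ps − pb = 37 gives 415/3 + (1/6)q − (1363/7 - (5/7)q) = 37, so q' = 106.
Then pb = 1363/7 − (5/7)·106 = 119 and ps = 415/3 + (1/6)·106 = 156.
The subsidy expands output by 106 − 64 = 42 past the efficient level; on those units the gap between marginal cost and willingness to pay runs from 0 up to 37.
DWL = ½ × 37 × 42 = 777.

Deadweight loss = 777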